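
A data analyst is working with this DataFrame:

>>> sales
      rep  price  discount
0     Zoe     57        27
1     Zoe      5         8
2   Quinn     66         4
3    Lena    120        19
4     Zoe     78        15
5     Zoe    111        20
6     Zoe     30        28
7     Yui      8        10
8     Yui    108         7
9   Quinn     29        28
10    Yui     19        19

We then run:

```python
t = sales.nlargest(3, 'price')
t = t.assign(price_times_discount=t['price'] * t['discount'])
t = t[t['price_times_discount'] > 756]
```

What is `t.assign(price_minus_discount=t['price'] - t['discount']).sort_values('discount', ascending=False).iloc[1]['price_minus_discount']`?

101

take 3 rows with largest price:
    rep  price  discount
3  Lena    120        19
5   Zoe    111        20
8   Yui    108         7
add column price_times_discount = t['price'] * t['discount']:
    rep  price  discount  price_times_discount
3  Lena    120        19                  2280
5   Zoe    111        20                  2220
8   Yui    108         7                   756
filter rows where price_times_discount > 756:
    rep  price  discount  price_times_discount
3  Lena    120        19                  2280
5   Zoe    111        20                  2220
add column price_minus_discount = t['price'] - t['discount']:
    rep  price  discount  price_times_discount  price_minus_discount
3  Lena    120        19                  2280                   101
5   Zoe    111        20                  2220                    91
sort by discount descending:
    rep  price  discount  price_times_discount  price_minus_discount
5   Zoe    111        20                  2220                    91
3  Lena    120        19                  2280                   101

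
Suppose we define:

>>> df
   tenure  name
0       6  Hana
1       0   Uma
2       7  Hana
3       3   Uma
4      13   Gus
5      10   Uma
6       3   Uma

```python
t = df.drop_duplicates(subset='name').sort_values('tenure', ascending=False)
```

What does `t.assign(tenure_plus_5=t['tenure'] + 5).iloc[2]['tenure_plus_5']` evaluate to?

drop duplicate name (keep=first):
   tenure  name
0       6  Hana
1       0   Uma
4      13   Gus
sort by tenure descending:
   tenure  name
4      13   Gus
0       6  Hana
1       0   Uma
add column tenure_plus_5 = t['tenure'] + 5:
   tenure  name  tenure_plus_5
4      13   Gus             18
0       6  Hana             11
1       0   Uma              5

5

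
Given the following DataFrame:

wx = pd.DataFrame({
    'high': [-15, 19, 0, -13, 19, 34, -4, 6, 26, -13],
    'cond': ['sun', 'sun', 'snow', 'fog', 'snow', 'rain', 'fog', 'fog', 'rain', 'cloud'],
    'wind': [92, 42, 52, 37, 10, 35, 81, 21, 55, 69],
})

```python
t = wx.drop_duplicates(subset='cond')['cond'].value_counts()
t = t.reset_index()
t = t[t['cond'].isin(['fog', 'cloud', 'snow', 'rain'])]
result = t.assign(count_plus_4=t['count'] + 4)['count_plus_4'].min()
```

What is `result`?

drop duplicate cond (keep=first):
   high   cond  wind
0   -15    sun    92
2     0   snow    52
3   -13    fog    37
5    34   rain    35
9   -13  cloud    69
value_counts of cond:
cond
sun      1
snow     1
fog      1
rain     1
cloud    1
Name: count, dtype: int64
reset_index():
    cond  count
0    sun      1
1   snow      1
2    fog      1
3   rain      1
4  cloud      1
filter rows where cond in ['fog', 'cloud', 'snow', 'rain']:
    cond  count
1   snow      1
2    fog      1
3   rain      1
4  cloud      1
add column count_plus_4 = t['count'] + 4:
    cond  count  count_plus_4
1   snow      1             5
2    fog      1             5
3   rain      1             5
4  cloud      1             5
Finally, min of column 'count_plus_4' = 5.

5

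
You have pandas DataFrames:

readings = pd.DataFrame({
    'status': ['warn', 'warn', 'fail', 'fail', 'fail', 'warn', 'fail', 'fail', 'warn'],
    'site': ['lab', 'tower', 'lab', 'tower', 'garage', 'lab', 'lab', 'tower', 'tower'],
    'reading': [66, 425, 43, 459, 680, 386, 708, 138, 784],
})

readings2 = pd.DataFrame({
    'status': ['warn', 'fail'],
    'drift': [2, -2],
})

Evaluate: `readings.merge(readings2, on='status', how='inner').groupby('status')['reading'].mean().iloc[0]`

405.6

merge on 'status' (how='inner') → 9 rows:
  status    site  reading  drift
0   warn     lab       66      2
1   warn   tower      425      2
2   fail     lab       43     -2
3   fail   tower      459     -2
4   fail  garage      680     -2
5   warn     lab      386      2
6   fail     lab      708     -2
7   fail   tower      138     -2
8   warn   tower      784      2
group by status, mean of reading:
status
fail    405.60
warn    415.25
Name: reading, dtype: float64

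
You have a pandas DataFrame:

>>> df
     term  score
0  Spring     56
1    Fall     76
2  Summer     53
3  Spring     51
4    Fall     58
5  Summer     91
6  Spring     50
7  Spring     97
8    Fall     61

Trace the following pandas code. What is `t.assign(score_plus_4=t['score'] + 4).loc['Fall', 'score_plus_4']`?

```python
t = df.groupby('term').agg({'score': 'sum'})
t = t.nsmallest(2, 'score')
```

199

group by term, sum of score:
        score
term         
Fall      195
Spring    254
Summer    144
take 2 rows with smallest score:
        score
term         
Summer    144
Fall      195
add column score_plus_4 = t['score'] + 4:
        score  score_plus_4
term                       
Summer    144           148
Fall      195           199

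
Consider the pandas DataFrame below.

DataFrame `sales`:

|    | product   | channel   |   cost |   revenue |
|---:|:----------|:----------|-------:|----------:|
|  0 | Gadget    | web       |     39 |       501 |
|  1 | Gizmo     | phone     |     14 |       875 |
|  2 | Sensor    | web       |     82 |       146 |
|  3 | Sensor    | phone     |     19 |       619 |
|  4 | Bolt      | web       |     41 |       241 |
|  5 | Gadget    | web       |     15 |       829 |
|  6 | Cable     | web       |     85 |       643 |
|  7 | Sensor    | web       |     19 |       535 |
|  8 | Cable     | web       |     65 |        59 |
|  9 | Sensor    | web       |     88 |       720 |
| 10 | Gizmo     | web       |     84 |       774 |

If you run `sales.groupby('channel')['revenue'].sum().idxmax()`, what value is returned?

web

group by channel, sum of revenue:
channel
phone    1494
web      4448
Name: revenue, dtype: int64
Taking the label with the largest value gives web.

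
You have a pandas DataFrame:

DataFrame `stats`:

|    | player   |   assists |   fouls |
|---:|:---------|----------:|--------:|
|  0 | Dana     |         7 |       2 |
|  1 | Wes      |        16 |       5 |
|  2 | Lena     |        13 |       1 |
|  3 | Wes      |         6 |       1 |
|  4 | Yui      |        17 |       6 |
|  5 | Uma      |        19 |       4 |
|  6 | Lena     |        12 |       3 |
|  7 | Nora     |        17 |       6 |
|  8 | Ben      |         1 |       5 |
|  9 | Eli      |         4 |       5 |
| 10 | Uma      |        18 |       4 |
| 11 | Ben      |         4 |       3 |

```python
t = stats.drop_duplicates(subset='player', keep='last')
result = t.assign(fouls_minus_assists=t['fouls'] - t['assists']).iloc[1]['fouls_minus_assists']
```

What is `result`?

drop duplicate player (keep=last):
   player  assists  fouls
0    Dana        7      2
3     Wes        6      1
4     Yui       17      6
6    Lena       12      3
7    Nora       17      6
9     Eli        4      5
10    Uma       18      4
11    Ben        4      3
add column fouls_minus_assists = t['fouls'] - t['assists']:
   player  assists  fouls  fouls_minus_assists
0    Dana        7      2                   -5
3     Wes        6      1                   -5
4     Yui       17      6                  -11
6    Lena       12      3                   -9
7    Nora       17      6                  -11
9     Eli        4      5                    1
10    Uma       18      4                  -14
11    Ben        4      3                   -1
Reading off the value at position 1, column 'fouls_minus_assists', we get -5.

-5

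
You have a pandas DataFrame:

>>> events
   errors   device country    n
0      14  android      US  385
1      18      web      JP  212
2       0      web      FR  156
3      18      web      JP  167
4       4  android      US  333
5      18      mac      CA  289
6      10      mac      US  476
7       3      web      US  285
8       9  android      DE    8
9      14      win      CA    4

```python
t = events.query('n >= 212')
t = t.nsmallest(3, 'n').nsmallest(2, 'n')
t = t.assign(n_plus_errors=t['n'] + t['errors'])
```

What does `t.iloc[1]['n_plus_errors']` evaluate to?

288

filter rows where n >= 212:
   errors   device country    n
0      14  android      US  385
1      18      web      JP  212
4       4  android      US  333
5      18      mac      CA  289
6      10      mac      US  476
7       3      web      US  285
take 3 rows with smallest n:
   errors device country    n
1      18    web      JP  212
7       3    web      US  285
5      18    mac      CA  289
take 2 rows with smallest n:
   errors device country    n
1      18    web      JP  212
7       3    web      US  285
add column n_plus_errors = t['n'] + t['errors']:
   errors device country    n  n_plus_errors
1      18    web      JP  212            230
7       3    web      US  285            288
Finally, value at position 1, column 'n_plus_errors' = 288.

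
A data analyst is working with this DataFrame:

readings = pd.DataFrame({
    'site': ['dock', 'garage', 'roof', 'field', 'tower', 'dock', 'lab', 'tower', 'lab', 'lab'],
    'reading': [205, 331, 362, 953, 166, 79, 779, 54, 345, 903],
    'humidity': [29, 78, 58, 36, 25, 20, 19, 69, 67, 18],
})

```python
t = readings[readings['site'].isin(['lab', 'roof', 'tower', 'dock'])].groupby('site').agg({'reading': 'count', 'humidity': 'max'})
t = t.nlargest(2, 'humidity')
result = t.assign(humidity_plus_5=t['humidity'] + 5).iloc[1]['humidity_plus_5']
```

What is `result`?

72

filter rows where site in ['lab', 'roof', 'tower', 'dock']:
    site  reading  humidity
0   dock      205        29
2   roof      362        58
4  tower      166        25
5   dock       79        20
6    lab      779        19
7  tower       54        69
8    lab      345        67
9    lab      903        18
group by site: count(reading), max(humidity):
       reading  humidity
site                    
dock         2        29
lab          3        67
roof         1        58
tower        2        69
take 2 rows with largest humidity:
       reading  humidity
site                    
tower        2        69
lab          3        67
add column humidity_plus_5 = t['humidity'] + 5:
       reading  humidity  humidity_plus_5
site                                     
tower        2        69               74
lab          3        67               72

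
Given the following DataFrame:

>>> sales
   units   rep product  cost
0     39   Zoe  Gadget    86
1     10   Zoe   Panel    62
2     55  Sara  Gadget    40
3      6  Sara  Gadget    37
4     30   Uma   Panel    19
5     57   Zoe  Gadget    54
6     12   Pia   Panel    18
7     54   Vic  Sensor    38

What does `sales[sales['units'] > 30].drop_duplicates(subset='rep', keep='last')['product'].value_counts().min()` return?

1

filter rows where units > 30:
   units   rep product  cost
0     39   Zoe  Gadget    86
2     55  Sara  Gadget    40
5     57   Zoe  Gadget    54
7     54   Vic  Sensor    38
drop duplicate rep (keep=last):
   units   rep product  cost
2     55  Sara  Gadget    40
5     57   Zoe  Gadget    54
7     54   Vic  Sensor    38
value_counts of product:
product
Gadget    2
Sensor    1
Name: count, dtype: int64
The min of the resulting series is 1.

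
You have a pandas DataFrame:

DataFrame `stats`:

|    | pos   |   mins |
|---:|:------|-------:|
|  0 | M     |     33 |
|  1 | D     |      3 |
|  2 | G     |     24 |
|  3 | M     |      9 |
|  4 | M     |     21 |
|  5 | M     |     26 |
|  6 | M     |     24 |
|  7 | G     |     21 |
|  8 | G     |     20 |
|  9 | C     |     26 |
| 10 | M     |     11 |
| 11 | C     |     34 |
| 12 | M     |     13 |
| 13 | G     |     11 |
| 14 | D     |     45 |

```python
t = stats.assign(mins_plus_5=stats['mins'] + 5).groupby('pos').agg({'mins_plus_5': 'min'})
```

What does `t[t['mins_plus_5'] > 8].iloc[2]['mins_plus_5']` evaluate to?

14

add column mins_plus_5 = stats['mins'] + 5:
   pos  mins  mins_plus_5
0    M    33           38
1    D     3            8
2    G    24           29
3    M     9           14
4    M    21           26
5    M    26           31
6    M    24           29
7    G    21           26
8    G    20           25
9    C    26           31
10   M    11           16
11   C    34           39
12   M    13           18
13   G    11           16
14   D    45           50
group by pos, min of mins_plus_5:
     mins_plus_5
pos             
C             31
D              8
G             16
M             14
filter rows where mins_plus_5 > 8:
     mins_plus_5
pos             
C             31
G             16
M             14
Finally, value at position 2, column 'mins_plus_5' = 14.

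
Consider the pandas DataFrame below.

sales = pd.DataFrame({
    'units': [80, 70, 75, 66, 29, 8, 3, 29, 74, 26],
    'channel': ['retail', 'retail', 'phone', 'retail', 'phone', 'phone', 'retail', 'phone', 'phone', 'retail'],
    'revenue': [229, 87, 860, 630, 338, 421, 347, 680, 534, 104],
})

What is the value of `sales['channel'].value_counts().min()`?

5

value_counts of channel:
channel
retail    5
phone     5
Name: count, dtype: int64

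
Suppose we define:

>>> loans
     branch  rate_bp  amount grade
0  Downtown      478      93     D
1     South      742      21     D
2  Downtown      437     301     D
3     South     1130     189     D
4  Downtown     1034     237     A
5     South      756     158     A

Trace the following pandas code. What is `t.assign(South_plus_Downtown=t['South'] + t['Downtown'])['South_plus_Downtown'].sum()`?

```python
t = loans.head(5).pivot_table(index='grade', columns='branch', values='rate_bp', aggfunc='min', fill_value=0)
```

take first 5 rows:
     branch  rate_bp  amount grade
0  Downtown      478      93     D
1     South      742      21     D
2  Downtown      437     301     D
3     South     1130     189     D
4  Downtown     1034     237     A
pivot: rows=grade, cols=branch, min(rate_bp):
branch  Downtown  South
grade                  
A           1034      0
D            437    742
add column South_plus_Downtown = t['South'] + t['Downtown']:
branch  Downtown  South  South_plus_Downtown
grade                                       
A           1034      0                 1034
D            437    742                 1179
Finally, sum of column 'South_plus_Downtown' = 2213.

2213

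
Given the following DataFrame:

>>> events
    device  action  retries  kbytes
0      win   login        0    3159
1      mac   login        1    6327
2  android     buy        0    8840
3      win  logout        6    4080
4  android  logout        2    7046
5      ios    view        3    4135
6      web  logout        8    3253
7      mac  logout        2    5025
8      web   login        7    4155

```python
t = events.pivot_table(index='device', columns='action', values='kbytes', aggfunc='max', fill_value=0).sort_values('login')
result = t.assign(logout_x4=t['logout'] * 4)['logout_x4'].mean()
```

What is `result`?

15523.2

pivot: rows=device, cols=action, max(kbytes):
action    buy  login  logout  view
device                            
android  8840      0    7046     0
ios         0      0       0  4135
mac         0   6327    5025     0
web         0   4155    3253     0
win         0   3159    4080     0
sort by login:
action    buy  login  logout  view
device                            
android  8840      0    7046     0
ios         0      0       0  4135
win         0   3159    4080     0
web         0   4155    3253     0
mac         0   6327    5025     0
add column logout_x4 = t['logout'] * 4:
action    buy  login  logout  view  logout_x4
device                                       
android  8840      0    7046     0      28184
ios         0      0       0  4135          0
win         0   3159    4080     0      16320
web         0   4155    3253     0      13012
mac         0   6327    5025     0      20100
The mean of column 'logout_x4' is 15523.2.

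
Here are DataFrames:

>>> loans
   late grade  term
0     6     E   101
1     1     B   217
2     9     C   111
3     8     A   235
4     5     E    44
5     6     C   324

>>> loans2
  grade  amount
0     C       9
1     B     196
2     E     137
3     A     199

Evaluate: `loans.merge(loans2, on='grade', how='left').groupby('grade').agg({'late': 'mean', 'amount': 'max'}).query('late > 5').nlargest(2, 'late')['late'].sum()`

15.5

merge on 'grade' (how='left') → 6 rows:
   late grade  term  amount
0     6     E   101     137
1     1     B   217     196
2     9     C   111       9
3     8     A   235     199
4     5     E    44     137
5     6     C   324       9
group by grade: mean(late), max(amount):
       late  amount
grade              
A       8.0     199
B       1.0     196
C       7.5       9
E       5.5     137
filter rows where late > 5:
       late  amount
grade              
A       8.0     199
C       7.5       9
E       5.5     137
take 2 rows with largest late:
       late  amount
grade              
A       8.0     199
C       7.5       9
Reading off the sum of column 'late', we get 15.5.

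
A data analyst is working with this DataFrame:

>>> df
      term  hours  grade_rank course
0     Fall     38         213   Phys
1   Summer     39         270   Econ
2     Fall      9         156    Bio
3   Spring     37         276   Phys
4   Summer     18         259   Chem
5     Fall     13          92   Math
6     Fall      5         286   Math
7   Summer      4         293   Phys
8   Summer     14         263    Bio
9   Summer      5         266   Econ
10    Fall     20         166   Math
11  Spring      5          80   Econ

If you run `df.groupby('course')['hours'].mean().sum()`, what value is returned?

group by course, mean of hours:
course
Bio     11.500000
Chem    18.000000
Econ    16.333333
Math    12.666667
Phys    26.333333
Name: hours, dtype: float64
sum of the resulting series → 84.8333333333

84.8333333333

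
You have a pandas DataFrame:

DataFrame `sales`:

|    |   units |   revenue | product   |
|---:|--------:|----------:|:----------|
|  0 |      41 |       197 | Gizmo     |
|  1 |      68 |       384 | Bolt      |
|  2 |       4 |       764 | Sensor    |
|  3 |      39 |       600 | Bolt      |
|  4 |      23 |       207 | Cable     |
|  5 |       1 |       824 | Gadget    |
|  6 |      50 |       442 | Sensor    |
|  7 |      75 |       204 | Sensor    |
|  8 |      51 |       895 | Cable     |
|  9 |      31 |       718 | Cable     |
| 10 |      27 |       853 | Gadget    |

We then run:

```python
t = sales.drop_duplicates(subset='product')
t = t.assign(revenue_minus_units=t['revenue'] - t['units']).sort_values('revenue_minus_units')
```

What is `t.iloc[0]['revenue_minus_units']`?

156

drop duplicate product (keep=first):
   units  revenue product
0     41      197   Gizmo
1     68      384    Bolt
2      4      764  Sensor
4     23      207   Cable
5      1      824  Gadget
add column revenue_minus_units = t['revenue'] - t['units']:
   units  revenue product  revenue_minus_units
0     41      197   Gizmo                  156
1     68      384    Bolt                  316
2      4      764  Sensor                  760
4     23      207   Cable                  184
5      1      824  Gadget                  823
sort by revenue_minus_units:
   units  revenue product  revenue_minus_units
0     41      197   Gizmo                  156
4     23      207   Cable                  184
1     68      384    Bolt                  316
2      4      764  Sensor                  760
5      1      824  Gadget                  823
The value at position 0, column 'revenue_minus_units' is 156.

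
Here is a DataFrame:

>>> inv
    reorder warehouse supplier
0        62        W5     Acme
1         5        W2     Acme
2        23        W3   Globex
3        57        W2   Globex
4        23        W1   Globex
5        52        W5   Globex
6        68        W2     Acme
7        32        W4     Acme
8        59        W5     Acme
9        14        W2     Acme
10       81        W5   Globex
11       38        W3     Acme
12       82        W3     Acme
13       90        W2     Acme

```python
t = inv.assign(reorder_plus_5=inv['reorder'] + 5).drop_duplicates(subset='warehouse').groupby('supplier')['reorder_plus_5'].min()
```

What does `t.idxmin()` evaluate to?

add column reorder_plus_5 = inv['reorder'] + 5:
    reorder warehouse supplier  reorder_plus_5
0        62        W5     Acme              67
1         5        W2     Acme              10
2        23        W3   Globex              28
3        57        W2   Globex              62
4        23        W1   Globex              28
5        52        W5   Globex              57
6        68        W2     Acme              73
7        32        W4     Acme              37
8        59        W5     Acme              64
9        14        W2     Acme              19
10       81        W5   Globex              86
11       38        W3     Acme              43
12       82        W3     Acme              87
13       90        W2     Acme              95
drop duplicate warehouse (keep=first):
   reorder warehouse supplier  reorder_plus_5
0       62        W5     Acme              67
1        5        W2     Acme              10
2       23        W3   Globex              28
4       23        W1   Globex              28
7       32        W4     Acme              37
group by supplier, min of reorder_plus_5:
supplier
Acme      10
Globex    28
Name: reorder_plus_5, dtype: int64

Acme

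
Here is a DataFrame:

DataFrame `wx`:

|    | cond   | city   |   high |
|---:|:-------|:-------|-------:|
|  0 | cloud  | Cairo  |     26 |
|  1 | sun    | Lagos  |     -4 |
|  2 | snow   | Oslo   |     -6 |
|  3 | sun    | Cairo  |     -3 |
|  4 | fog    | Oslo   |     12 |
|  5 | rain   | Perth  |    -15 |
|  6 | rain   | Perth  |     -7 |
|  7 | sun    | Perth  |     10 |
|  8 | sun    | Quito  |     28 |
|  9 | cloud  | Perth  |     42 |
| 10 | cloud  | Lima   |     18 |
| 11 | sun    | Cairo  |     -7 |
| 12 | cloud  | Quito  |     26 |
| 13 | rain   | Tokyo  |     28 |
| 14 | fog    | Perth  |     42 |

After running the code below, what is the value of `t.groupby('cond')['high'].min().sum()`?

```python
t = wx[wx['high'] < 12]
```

filter rows where high < 12:
    cond   city  high
1    sun  Lagos    -4
2   snow   Oslo    -6
3    sun  Cairo    -3
5   rain  Perth   -15
6   rain  Perth    -7
7    sun  Perth    10
11   sun  Cairo    -7
group by cond, min of high:
cond
rain   -15
snow    -6
sun     -7
Name: high, dtype: int64
Taking the sum of the resulting series gives -28.

-28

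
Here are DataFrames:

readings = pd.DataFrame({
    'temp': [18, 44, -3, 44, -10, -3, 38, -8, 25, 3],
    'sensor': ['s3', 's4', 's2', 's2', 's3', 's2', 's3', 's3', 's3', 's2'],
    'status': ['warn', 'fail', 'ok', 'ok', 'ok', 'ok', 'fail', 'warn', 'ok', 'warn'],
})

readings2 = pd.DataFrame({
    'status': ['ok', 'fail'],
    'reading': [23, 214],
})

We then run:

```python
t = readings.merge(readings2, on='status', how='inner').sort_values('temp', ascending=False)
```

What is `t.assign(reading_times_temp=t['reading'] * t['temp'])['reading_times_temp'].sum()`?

18767

merge on 'status' (how='inner') → 7 rows:
   temp sensor status  reading
0    44     s4   fail      214
1    -3     s2     ok       23
2    44     s2     ok       23
3   -10     s3     ok       23
4    -3     s2     ok       23
5    38     s3   fail      214
6    25     s3     ok       23
sort by temp descending:
   temp sensor status  reading
0    44     s4   fail      214
2    44     s2     ok       23
5    38     s3   fail      214
6    25     s3     ok       23
1    -3     s2     ok       23
4    -3     s2     ok       23
3   -10     s3     ok       23
add column reading_times_temp = t['reading'] * t['temp']:
   temp sensor status  reading  reading_times_temp
0    44     s4   fail      214                9416
2    44     s2     ok       23                1012
5    38     s3   fail      214                8132
6    25     s3     ok       23                 575
1    -3     s2     ok       23                 -69
4    -3     s2     ok       23                 -69
3   -10     s3     ok       23                -230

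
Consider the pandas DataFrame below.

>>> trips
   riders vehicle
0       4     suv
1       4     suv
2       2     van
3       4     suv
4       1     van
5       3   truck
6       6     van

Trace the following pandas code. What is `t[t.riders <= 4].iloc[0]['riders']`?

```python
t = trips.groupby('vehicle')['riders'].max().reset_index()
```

group by vehicle, max of riders:
vehicle
suv      4
truck    3
van      6
Name: riders, dtype: int64
reset_index():
  vehicle  riders
0     suv       4
1   truck       3
2     van       6
filter rows where riders <= 4:
  vehicle  riders
0     suv       4
1   truck       3

4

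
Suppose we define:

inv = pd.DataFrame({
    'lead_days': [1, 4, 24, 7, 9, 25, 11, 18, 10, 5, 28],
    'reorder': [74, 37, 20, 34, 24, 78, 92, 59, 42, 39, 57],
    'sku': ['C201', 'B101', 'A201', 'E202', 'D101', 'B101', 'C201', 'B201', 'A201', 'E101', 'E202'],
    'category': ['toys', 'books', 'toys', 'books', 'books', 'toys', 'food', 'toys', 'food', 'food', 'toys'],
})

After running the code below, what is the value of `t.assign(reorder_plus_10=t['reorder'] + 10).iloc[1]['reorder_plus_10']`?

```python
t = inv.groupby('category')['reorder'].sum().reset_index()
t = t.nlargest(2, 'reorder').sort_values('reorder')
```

group by category, sum of reorder:
category
books     95
food     173
toys     288
Name: reorder, dtype: int64
reset_index():
  category  reorder
0    books       95
1     food      173
2     toys      288
take 2 rows with largest reorder:
  category  reorder
2     toys      288
1     food      173
sort by reorder:
  category  reorder
1     food      173
2     toys      288
add column reorder_plus_10 = t['reorder'] + 10:
  category  reorder  reorder_plus_10
1     food      173              183
2     toys      288              298

298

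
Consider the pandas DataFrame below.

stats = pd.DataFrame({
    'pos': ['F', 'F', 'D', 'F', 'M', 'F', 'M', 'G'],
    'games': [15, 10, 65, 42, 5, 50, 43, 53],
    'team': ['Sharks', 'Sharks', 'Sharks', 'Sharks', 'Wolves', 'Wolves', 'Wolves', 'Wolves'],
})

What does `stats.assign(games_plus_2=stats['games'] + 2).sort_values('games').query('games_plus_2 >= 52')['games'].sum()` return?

add column games_plus_2 = stats['games'] + 2:
  pos  games    team  games_plus_2
0   F     15  Sharks            17
1   F     10  Sharks            12
2   D     65  Sharks            67
3   F     42  Sharks            44
4   M      5  Wolves             7
5   F     50  Wolves            52
6   M     43  Wolves            45
7   G     53  Wolves            55
sort by games:
  pos  games    team  games_plus_2
4   M      5  Wolves             7
1   F     10  Sharks            12
0   F     15  Sharks            17
3   F     42  Sharks            44
6   M     43  Wolves            45
5   F     50  Wolves            52
7   G     53  Wolves            55
2   D     65  Sharks            67
filter rows where games_plus_2 >= 52:
  pos  games    team  games_plus_2
5   F     50  Wolves            52
7   G     53  Wolves            55
2   D     65  Sharks            67
The sum of column 'games' is 168.

168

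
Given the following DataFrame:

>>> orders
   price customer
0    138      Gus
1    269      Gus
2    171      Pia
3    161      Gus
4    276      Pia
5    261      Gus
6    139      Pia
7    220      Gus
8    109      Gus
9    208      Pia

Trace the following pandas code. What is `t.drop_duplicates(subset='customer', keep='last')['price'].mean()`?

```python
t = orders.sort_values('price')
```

272.5

sort by price:
   price customer
8    109      Gus
0    138      Gus
6    139      Pia
3    161      Gus
2    171      Pia
9    208      Pia
7    220      Gus
5    261      Gus
1    269      Gus
4    276      Pia
drop duplicate customer (keep=last):
   price customer
1    269      Gus
4    276      Pia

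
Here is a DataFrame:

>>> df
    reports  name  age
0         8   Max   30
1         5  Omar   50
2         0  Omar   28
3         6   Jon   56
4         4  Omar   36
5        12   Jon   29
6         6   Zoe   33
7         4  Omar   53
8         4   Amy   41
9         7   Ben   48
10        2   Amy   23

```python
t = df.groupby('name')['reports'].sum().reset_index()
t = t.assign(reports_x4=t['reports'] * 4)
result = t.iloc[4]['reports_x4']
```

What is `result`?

52

group by name, sum of reports:
name
Amy      6
Ben      7
Jon     18
Max      8
Omar    13
Zoe      6
Name: reports, dtype: int64
reset_index():
   name  reports
0   Amy        6
1   Ben        7
2   Jon       18
3   Max        8
4  Omar       13
5   Zoe        6
add column reports_x4 = t['reports'] * 4:
   name  reports  reports_x4
0   Amy        6          24
1   Ben        7          28
2   Jon       18          72
3   Max        8          32
4  Omar       13          52
5   Zoe        6          24
Hence 52.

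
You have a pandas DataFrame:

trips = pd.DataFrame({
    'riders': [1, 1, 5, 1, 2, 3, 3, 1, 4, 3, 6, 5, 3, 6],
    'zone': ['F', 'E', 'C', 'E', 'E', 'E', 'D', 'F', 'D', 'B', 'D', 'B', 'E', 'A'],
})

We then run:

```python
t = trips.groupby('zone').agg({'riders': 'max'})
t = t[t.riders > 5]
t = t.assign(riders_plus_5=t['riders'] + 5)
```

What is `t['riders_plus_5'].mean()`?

group by zone, max of riders:
      riders
zone        
A          6
B          5
C          5
D          6
E          3
F          1
filter rows where riders > 5:
      riders
zone        
A          6
D          6
add column riders_plus_5 = t['riders'] + 5:
      riders  riders_plus_5
zone                       
A          6             11
D          6             11

11.0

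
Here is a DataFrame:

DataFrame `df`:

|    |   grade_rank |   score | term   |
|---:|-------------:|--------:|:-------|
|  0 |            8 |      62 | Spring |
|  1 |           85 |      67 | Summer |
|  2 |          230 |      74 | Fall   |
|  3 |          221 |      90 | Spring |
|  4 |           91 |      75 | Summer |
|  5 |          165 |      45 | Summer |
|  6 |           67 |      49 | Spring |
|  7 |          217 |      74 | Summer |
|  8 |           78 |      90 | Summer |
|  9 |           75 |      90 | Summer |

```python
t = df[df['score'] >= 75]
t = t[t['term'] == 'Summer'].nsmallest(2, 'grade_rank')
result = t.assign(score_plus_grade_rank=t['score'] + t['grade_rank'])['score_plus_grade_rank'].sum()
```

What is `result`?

filter rows where score >= 75:
   grade_rank  score    term
3         221     90  Spring
4          91     75  Summer
8          78     90  Summer
9          75     90  Summer
filter rows where term == 'Summer':
   grade_rank  score    term
4          91     75  Summer
8          78     90  Summer
9          75     90  Summer
take 2 rows with smallest grade_rank:
   grade_rank  score    term
9          75     90  Summer
8          78     90  Summer
add column score_plus_grade_rank = t['score'] + t['grade_rank']:
   grade_rank  score    term  score_plus_grade_rank
9          75     90  Summer                    165
8          78     90  Summer                    168
Hence 333.

333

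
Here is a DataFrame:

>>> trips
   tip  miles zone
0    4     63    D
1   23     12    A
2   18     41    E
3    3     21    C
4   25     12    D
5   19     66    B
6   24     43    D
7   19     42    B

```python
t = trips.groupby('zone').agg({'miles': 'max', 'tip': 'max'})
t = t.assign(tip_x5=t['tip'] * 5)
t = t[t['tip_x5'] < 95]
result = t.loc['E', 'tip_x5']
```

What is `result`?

group by zone: max(miles), max(tip):
      miles  tip
zone            
A        12   23
B        66   19
C        21    3
D        63   25
E        41   18
add column tip_x5 = t['tip'] * 5:
      miles  tip  tip_x5
zone                    
A        12   23     115
B        66   19      95
C        21    3      15
D        63   25     125
E        41   18      90
filter rows where tip_x5 < 95:
      miles  tip  tip_x5
zone                    
C        21    3      15
E        41   18      90
Taking the value at row 'E', column 'tip_x5' gives 90.

90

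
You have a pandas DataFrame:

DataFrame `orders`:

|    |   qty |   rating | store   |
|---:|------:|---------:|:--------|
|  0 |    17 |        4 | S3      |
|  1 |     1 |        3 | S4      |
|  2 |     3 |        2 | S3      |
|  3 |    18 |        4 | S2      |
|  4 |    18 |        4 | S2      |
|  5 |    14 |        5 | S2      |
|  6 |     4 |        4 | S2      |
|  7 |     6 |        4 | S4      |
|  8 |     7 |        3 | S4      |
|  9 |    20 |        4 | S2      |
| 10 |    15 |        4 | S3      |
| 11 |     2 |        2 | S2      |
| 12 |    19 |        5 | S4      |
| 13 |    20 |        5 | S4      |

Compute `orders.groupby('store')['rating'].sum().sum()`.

53

group by store, sum of rating:
store
S2    23
S3    10
S4    20
Name: rating, dtype: int64
sum of the resulting series → 53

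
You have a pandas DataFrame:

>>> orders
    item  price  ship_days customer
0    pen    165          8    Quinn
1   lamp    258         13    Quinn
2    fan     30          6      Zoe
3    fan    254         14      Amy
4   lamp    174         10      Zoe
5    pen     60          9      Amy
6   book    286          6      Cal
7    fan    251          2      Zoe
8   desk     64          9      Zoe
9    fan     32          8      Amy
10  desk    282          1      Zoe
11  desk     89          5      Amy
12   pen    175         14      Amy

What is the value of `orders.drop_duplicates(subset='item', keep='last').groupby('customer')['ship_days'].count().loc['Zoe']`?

1

drop duplicate item (keep=last):
    item  price  ship_days customer
4   lamp    174         10      Zoe
6   book    286          6      Cal
9    fan     32          8      Amy
11  desk     89          5      Amy
12   pen    175         14      Amy
group by customer, count of ship_days:
customer
Amy    3
Cal    1
Zoe    1
Name: ship_days, dtype: int64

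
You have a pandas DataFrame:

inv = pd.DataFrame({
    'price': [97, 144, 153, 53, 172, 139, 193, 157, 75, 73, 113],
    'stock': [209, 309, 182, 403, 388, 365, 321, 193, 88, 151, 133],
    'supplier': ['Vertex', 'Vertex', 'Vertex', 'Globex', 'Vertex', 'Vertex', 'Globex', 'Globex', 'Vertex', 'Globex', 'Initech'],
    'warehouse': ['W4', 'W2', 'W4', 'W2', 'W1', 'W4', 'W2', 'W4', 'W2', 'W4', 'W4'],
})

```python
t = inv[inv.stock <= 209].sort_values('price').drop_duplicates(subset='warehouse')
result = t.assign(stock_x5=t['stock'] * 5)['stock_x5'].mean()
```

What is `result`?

filter rows where stock <= 209:
    price  stock supplier warehouse
0      97    209   Vertex        W4
2     153    182   Vertex        W4
7     157    193   Globex        W4
8      75     88   Vertex        W2
9      73    151   Globex        W4
10    113    133  Initech        W4
sort by price:
    price  stock supplier warehouse
9      73    151   Globex        W4
8      75     88   Vertex        W2
0      97    209   Vertex        W4
10    113    133  Initech        W4
2     153    182   Vertex        W4
7     157    193   Globex        W4
drop duplicate warehouse (keep=first):
   price  stock supplier warehouse
9     73    151   Globex        W4
8     75     88   Vertex        W2
add column stock_x5 = t['stock'] * 5:
   price  stock supplier warehouse  stock_x5
9     73    151   Globex        W4       755
8     75     88   Vertex        W2       440
The mean of column 'stock_x5' is 597.5.

597.5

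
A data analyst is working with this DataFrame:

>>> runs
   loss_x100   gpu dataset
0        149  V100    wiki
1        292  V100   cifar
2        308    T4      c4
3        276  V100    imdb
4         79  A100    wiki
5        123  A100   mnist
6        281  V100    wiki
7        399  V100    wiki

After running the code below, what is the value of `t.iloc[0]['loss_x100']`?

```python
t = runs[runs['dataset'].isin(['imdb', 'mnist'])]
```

filter rows where dataset in ['imdb', 'mnist']:
   loss_x100   gpu dataset
3        276  V100    imdb
5        123  A100   mnist
Reading off the value at position 0, column 'loss_x100', we get 276.

276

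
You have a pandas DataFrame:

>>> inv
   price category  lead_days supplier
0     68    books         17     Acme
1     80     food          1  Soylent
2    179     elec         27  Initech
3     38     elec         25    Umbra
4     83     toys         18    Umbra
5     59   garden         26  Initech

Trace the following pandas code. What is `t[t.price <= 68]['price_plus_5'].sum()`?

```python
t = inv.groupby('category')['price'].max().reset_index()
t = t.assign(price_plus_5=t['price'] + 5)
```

group by category, max of price:
category
books      68
elec      179
food       80
garden     59
toys       83
Name: price, dtype: int64
reset_index():
  category  price
0    books     68
1     elec    179
2     food     80
3   garden     59
4     toys     83
add column price_plus_5 = t['price'] + 5:
  category  price  price_plus_5
0    books     68            73
1     elec    179           184
2     food     80            85
3   garden     59            64
4     toys     83            88
filter rows where price <= 68:
  category  price  price_plus_5
0    books     68            73
3   garden     59            64

137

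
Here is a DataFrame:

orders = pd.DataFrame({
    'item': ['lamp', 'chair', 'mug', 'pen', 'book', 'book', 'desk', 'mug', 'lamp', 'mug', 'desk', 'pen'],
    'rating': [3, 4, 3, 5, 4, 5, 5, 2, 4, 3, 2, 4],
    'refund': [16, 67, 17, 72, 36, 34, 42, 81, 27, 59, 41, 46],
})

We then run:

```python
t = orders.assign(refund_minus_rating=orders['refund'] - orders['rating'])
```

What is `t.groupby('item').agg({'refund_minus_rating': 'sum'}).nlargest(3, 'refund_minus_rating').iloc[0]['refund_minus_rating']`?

add column refund_minus_rating = orders['refund'] - orders['rating']:
     item  rating  refund  refund_minus_rating
0    lamp       3      16                   13
1   chair       4      67                   63
2     mug       3      17                   14
3     pen       5      72                   67
4    book       4      36                   32
5    book       5      34                   29
6    desk       5      42                   37
7     mug       2      81                   79
8    lamp       4      27                   23
9     mug       3      59                   56
10   desk       2      41                   39
11    pen       4      46                   42
group by item, sum of refund_minus_rating:
       refund_minus_rating
item                      
book                    61
chair                   63
desk                    76
lamp                    36
mug                    149
pen                    109
take 3 rows with largest refund_minus_rating:
      refund_minus_rating
item                     
mug                   149
pen                   109
desk                   76

149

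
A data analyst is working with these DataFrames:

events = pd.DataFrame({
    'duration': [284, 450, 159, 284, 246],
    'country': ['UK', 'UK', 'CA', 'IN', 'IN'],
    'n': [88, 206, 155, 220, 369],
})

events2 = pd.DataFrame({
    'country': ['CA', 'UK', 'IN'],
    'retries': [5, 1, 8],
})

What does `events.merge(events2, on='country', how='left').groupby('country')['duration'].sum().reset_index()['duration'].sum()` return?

1423

merge on 'country' (how='left') → 5 rows:
   duration country    n  retries
0       284      UK   88        1
1       450      UK  206        1
2       159      CA  155        5
3       284      IN  220        8
4       246      IN  369        8
group by country, sum of duration:
country
CA    159
IN    530
UK    734
Name: duration, dtype: int64
reset_index():
  country  duration
0      CA       159
1      IN       530
2      UK       734
The sum of column 'duration' is 1423.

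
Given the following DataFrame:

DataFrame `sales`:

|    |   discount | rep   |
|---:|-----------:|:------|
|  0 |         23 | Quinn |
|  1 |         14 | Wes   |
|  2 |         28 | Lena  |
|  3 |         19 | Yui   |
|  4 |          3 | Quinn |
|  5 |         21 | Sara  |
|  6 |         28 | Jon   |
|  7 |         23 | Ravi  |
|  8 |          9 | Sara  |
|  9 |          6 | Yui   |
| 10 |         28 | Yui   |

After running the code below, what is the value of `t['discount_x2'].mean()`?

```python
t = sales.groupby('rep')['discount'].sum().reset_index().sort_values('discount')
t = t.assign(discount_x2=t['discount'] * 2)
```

57.7142857143

group by rep, sum of discount:
rep
Jon      28
Lena     28
Quinn    26
Ravi     23
Sara     30
Wes      14
Yui      53
Name: discount, dtype: int64
reset_index():
     rep  discount
0    Jon        28
1   Lena        28
2  Quinn        26
3   Ravi        23
4   Sara        30
5    Wes        14
6    Yui        53
sort by discount:
     rep  discount
5    Wes        14
3   Ravi        23
2  Quinn        26
0    Jon        28
1   Lena        28
4   Sara        30
6    Yui        53
add column discount_x2 = t['discount'] * 2:
     rep  discount  discount_x2
5    Wes        14           28
3   Ravi        23           46
2  Quinn        26           52
0    Jon        28           56
1   Lena        28           56
4   Sara        30           60
6    Yui        53          106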